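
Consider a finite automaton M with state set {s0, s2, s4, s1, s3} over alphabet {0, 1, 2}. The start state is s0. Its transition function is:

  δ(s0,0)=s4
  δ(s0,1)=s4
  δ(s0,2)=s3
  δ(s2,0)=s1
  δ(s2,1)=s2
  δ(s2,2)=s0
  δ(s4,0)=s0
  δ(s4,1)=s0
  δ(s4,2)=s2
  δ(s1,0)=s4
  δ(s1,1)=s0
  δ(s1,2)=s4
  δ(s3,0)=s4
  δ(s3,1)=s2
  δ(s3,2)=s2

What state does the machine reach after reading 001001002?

Trace: s0 -0-> s4 -0-> s0 -1-> s4 -0-> s0 -0-> s4 -1-> s0 -0-> s4 -0-> s0 -2-> s3

s3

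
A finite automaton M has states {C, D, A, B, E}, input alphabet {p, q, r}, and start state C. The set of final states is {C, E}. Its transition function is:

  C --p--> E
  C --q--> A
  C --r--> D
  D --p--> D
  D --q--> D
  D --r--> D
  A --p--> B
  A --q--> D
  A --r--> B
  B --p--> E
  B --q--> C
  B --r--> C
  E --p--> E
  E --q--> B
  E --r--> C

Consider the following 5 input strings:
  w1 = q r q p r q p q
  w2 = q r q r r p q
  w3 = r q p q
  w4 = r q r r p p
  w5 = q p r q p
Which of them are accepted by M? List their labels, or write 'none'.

w1: Trace: C -q-> A -r-> B -q-> C -p-> E -r-> C -q-> A -p-> B -q-> C  → end C, accepted
w2: Trace: C -q-> A -r-> B -q-> C -r-> D -r-> D -p-> D -q-> D  → end D, rejected
w3: Trace: C -r-> D -q-> D -p-> D -q-> D  → end D, rejected
w4: Trace: C -r-> D -q-> D -r-> D -r-> D -p-> D -p-> D  → end D, rejected
w5: Trace: C -q-> A -p-> B -r-> C -q-> A -p-> B  → end B, rejected

w1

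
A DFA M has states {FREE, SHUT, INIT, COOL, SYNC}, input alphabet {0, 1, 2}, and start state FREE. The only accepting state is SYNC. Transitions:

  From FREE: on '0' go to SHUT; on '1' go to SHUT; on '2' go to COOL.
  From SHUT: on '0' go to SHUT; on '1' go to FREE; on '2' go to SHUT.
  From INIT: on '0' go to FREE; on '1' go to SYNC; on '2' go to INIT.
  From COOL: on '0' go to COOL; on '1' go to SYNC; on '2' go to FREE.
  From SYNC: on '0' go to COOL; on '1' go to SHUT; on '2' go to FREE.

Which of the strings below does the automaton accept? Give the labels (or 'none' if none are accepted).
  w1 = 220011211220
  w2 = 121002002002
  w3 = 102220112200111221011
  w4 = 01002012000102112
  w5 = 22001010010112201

w1: Trace: FREE -2-> COOL -2-> FREE -0-> SHUT -0-> SHUT -1-> FREE -1-> SHUT -2-> SHUT -1-> FREE -1-> SHUT -2-> SHUT -2-> SHUT -0-> SHUT  → end SHUT, rejected
w2: Trace: FREE -1-> SHUT -2-> SHUT -1-> FREE -0-> SHUT -0-> SHUT -2-> SHUT -0-> SHUT -0-> SHUT -2-> SHUT -0-> SHUT -0-> SHUT -2-> SHUT  → end SHUT, rejected
w3: Trace: FREE -1-> SHUT -0-> SHUT -2-> SHUT -2-> SHUT -2-> SHUT -0-> SHUT -1-> FREE -1-> SHUT -2-> SHUT -2-> SHUT -0-> SHUT -0-> SHUT -1-> FREE -1-> SHUT -1-> FREE -2-> COOL -2-> FREE -1-> SHUT -0-> SHUT -1-> FREE -1-> SHUT  → end SHUT, rejected
w4: Trace: FREE -0-> SHUT -1-> FREE -0-> SHUT -0-> SHUT -2-> SHUT -0-> SHUT -1-> FREE -2-> COOL -0-> COOL -0-> COOL -0-> COOL -1-> SYNC -0-> COOL -2-> FREE -1-> SHUT -1-> FREE -2-> COOL  → end COOL, rejected
w5: Trace: FREE -2-> COOL -2-> FREE -0-> SHUT -0-> SHUT -1-> FREE -0-> SHUT -1-> FREE -0-> SHUT -0-> SHUT -1-> FREE -0-> SHUT -1-> FREE -1-> SHUT -2-> SHUT -2-> SHUT -0-> SHUT -1-> FREE  → end FREE, rejected

none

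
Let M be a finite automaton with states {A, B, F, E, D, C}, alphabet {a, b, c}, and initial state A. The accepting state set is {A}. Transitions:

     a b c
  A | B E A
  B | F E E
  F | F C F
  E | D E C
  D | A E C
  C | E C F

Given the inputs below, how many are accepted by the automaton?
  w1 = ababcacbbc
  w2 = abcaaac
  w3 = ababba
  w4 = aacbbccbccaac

1

w1:
  start at A
  read 'a': A → B
  read 'b': B → E
  read 'a': E → D
  read 'b': D → E
  read 'c': E → C
  read 'a': C → E
  read 'c': E → C
  read 'b': C → C
  read 'b': C → C
  read 'c': C → F
  end F, rejected
w2:
  start at A
  read 'a': A → B
  read 'b': B → E
  read 'c': E → C
  read 'a': C → E
  read 'a': E → D
  read 'a': D → A
  read 'c': A → A
  end A, accepted
w3:
  start at A
  read 'a': A → B
  read 'b': B → E
  read 'a': E → D
  read 'b': D → E
  read 'b': E → E
  read 'a': E → D
  end D, rejected
w4:
  start at A
  read 'a': A → B
  read 'a': B → F
  read 'c': F → F
  read 'b': F → C
  read 'b': C → C
  read 'c': C → F
  read 'c': F → F
  read 'b': F → C
  read 'c': C → F
  read 'c': F → F
  read 'a': F → F
  read 'a': F → F
  read 'c': F → F
  end F, rejected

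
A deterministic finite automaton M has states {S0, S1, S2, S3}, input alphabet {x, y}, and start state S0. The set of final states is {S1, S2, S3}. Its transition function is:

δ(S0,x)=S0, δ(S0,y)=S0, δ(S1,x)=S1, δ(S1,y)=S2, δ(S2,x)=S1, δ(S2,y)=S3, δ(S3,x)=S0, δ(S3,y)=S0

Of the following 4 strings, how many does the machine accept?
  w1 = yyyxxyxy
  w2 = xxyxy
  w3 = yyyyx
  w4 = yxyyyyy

0

w1: S0 → S0 → S0 → S0 → S0 → S0 → S0 → S0 → S0  → end S0, rejected
w2: S0 → S0 → S0 → S0 → S0 → S0  → end S0, rejected
w3: S0 → S0 → S0 → S0 → S0 → S0  → end S0, rejected
w4: S0 → S0 → S0 → S0 → S0 → S0 → S0 → S0  → end S0, rejected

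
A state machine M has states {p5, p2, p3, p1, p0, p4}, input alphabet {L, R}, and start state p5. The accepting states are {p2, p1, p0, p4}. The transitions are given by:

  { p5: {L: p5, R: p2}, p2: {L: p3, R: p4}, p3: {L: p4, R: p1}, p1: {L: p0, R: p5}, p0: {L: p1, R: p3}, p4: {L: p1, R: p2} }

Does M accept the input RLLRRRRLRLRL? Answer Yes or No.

Trace: p5 -R-> p2 -L-> p3 -L-> p4 -R-> p2 -R-> p4 -R-> p2 -R-> p4 -L-> p1 -R-> p5 -L-> p5 -R-> p2 -L-> p3
End state p3 is not accepting.

No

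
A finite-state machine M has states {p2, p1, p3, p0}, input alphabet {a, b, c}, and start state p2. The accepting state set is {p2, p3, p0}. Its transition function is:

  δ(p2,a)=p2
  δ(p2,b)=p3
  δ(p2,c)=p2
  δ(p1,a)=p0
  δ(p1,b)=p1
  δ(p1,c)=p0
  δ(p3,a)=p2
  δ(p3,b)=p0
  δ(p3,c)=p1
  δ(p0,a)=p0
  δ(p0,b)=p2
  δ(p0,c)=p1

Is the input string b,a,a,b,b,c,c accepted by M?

Yes

start at p2
read 'b': p2 → p3
read 'a': p3 → p2
read 'a': p2 → p2
read 'b': p2 → p3
read 'b': p3 → p0
read 'c': p0 → p1
read 'c': p1 → p0
End state p0 is accepting.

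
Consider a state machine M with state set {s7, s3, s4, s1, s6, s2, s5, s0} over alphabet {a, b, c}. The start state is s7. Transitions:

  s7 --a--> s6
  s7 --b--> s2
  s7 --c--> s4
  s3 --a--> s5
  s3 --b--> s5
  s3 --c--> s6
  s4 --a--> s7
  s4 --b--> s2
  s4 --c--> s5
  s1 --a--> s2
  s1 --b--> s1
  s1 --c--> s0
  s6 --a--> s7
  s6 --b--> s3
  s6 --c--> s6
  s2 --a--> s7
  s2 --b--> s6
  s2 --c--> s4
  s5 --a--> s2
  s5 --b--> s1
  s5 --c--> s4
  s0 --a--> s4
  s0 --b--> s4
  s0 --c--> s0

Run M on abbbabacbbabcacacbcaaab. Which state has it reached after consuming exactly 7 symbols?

s7

Trace: s7 -a-> s6 -b-> s3 -b-> s5 -b-> s1 -a-> s2 -b-> s6 -a-> s7
After 7 symbols: s7.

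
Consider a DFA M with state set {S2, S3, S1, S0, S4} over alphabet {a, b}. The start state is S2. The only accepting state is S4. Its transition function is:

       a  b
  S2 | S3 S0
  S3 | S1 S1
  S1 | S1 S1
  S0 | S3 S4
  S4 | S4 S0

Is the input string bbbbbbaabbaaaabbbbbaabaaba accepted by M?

No

Trace: S2 -b-> S0 -b-> S4 -b-> S0 -b-> S4 -b-> S0 -b-> S4 -a-> S4 -a-> S4 -b-> S0 -b-> S4 -a-> S4 -a-> S4 -a-> S4 -a-> S4 -b-> S0 -b-> S4 -b-> S0 -b-> S4 -b-> S0 -a-> S3 -a-> S1 -b-> S1 -a-> S1 -a-> S1 -b-> S1 -a-> S1
End state S1 is not accepting.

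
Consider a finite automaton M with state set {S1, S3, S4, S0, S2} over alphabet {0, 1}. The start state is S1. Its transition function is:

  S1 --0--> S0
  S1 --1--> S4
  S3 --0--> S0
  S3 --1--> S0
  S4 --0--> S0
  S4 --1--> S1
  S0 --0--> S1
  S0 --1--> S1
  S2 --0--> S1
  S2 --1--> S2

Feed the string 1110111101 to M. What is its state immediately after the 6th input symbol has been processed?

S4

Trace: S1 -1-> S4 -1-> S1 -1-> S4 -0-> S0 -1-> S1 -1-> S4
After 6 symbols: S4.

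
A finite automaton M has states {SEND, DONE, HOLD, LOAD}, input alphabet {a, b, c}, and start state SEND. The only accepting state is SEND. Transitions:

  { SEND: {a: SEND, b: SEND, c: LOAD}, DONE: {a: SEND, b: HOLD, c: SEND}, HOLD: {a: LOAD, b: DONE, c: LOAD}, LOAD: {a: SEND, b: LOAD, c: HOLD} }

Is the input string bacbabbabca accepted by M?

Yes

start at SEND
read 'b': SEND → SEND
read 'a': SEND → SEND
read 'c': SEND → LOAD
read 'b': LOAD → LOAD
read 'a': LOAD → SEND
read 'b': SEND → SEND
read 'b': SEND → SEND
read 'a': SEND → SEND
read 'b': SEND → SEND
read 'c': SEND → LOAD
read 'a': LOAD → SEND
End state SEND is accepting.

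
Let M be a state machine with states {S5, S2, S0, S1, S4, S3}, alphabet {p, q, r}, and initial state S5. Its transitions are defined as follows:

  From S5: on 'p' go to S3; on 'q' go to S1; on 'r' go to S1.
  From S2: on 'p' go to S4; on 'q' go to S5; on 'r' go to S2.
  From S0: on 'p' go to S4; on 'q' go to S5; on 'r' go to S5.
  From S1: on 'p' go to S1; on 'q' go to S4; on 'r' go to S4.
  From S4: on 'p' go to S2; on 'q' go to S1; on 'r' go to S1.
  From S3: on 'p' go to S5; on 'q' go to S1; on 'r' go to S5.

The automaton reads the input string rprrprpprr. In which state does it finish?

S4

S5 → S1 → S1 → S4 → S1 → S1 → S4 → S2 → S4 → S1 → S4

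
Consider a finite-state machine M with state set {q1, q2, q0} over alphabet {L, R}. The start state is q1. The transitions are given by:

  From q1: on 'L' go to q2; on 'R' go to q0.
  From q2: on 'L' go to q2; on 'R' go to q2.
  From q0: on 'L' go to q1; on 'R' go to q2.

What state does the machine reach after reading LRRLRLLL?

q2

start at q1
read 'L': q1 → q2
read 'R': q2 → q2
read 'R': q2 → q2
read 'L': q2 → q2
read 'R': q2 → q2
read 'L': q2 → q2
read 'L': q2 → q2
read 'L': q2 → q2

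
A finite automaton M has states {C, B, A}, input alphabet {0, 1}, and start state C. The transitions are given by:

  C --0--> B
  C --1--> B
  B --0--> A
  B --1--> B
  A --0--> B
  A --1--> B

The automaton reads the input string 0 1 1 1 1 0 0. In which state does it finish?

B

C → B → B → B → B → B → A → B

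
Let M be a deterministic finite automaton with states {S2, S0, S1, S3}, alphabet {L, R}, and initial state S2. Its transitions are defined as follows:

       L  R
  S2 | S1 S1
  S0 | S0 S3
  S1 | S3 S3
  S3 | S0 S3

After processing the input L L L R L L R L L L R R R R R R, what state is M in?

S2 → S1 → S3 → S0 → S3 → S0 → S0 → S3 → S0 → S0 → S0 → S3 → S3 → S3 → S3 → S3 → S3

S3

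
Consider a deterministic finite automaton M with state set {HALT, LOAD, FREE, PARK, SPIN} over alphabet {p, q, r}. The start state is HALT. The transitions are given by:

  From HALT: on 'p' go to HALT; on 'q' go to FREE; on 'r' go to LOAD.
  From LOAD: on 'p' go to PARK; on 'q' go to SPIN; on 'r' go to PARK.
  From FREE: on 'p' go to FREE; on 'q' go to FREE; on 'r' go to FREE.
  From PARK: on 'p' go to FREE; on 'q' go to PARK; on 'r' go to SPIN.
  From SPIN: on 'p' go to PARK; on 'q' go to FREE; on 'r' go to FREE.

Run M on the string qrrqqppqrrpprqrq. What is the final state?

FREE

Trace: HALT -q-> FREE -r-> FREE -r-> FREE -q-> FREE -q-> FREE -p-> FREE -p-> FREE -q-> FREE -r-> FREE -r-> FREE -p-> FREE -p-> FREE -r-> FREE -q-> FREE -r-> FREE -q-> FREE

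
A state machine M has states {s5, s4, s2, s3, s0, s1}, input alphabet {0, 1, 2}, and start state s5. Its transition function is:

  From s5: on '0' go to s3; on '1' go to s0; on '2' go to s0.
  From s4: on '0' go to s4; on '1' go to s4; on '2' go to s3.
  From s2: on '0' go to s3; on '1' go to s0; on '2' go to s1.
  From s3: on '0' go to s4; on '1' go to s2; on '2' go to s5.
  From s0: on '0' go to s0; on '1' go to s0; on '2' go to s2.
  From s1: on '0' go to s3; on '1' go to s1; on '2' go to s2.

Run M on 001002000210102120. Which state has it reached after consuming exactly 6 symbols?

s5 → s3 → s4 → s4 → s4 → s4 → s3
After 6 symbols: s3.

s3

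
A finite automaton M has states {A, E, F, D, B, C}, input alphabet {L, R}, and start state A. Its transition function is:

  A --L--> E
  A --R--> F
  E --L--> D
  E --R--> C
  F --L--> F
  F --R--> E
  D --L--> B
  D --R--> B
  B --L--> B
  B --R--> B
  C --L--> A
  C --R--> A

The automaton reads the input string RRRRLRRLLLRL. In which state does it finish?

B

Trace: A -R-> F -R-> E -R-> C -R-> A -L-> E -R-> C -R-> A -L-> E -L-> D -L-> B -R-> B -L-> B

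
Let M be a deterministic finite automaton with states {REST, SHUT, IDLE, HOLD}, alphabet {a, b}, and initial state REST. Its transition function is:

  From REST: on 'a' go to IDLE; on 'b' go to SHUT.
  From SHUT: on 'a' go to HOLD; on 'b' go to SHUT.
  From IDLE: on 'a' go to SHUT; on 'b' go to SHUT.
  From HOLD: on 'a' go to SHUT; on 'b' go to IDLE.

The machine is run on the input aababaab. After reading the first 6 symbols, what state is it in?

start at REST
read 'a': REST → IDLE
read 'a': IDLE → SHUT
read 'b': SHUT → SHUT
read 'a': SHUT → HOLD
read 'b': HOLD → IDLE
read 'a': IDLE → SHUT
After 6 symbols: SHUT.

SHUT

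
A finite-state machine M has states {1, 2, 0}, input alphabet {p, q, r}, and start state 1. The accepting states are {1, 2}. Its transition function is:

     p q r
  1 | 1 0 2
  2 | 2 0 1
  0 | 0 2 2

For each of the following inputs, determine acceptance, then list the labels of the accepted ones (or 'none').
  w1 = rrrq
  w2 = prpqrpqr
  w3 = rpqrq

w2

w1: Trace: 1 -r-> 2 -r-> 1 -r-> 2 -q-> 0  → end 0, rejected
w2: Trace: 1 -p-> 1 -r-> 2 -p-> 2 -q-> 0 -r-> 2 -p-> 2 -q-> 0 -r-> 2  → end 2, accepted
w3: Trace: 1 -r-> 2 -p-> 2 -q-> 0 -r-> 2 -q-> 0  → end 0, rejected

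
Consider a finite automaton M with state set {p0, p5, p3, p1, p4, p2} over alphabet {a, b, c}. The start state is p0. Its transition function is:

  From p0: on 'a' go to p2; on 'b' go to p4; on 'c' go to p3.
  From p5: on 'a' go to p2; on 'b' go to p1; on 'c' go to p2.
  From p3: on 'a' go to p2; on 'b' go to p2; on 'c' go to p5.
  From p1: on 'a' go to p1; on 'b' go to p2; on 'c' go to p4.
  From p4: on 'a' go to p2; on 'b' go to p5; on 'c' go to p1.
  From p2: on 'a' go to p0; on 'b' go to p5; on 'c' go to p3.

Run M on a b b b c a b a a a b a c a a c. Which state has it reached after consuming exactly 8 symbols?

p0 → p2 → p5 → p1 → p2 → p3 → p2 → p5 → p2
After 8 symbols: p2.

p2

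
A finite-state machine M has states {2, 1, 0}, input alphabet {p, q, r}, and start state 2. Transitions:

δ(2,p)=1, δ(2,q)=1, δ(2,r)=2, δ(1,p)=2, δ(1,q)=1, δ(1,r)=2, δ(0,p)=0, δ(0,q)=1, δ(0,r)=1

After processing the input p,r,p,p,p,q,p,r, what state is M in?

2

Trace: 2 -p-> 1 -r-> 2 -p-> 1 -p-> 2 -p-> 1 -q-> 1 -p-> 2 -r-> 2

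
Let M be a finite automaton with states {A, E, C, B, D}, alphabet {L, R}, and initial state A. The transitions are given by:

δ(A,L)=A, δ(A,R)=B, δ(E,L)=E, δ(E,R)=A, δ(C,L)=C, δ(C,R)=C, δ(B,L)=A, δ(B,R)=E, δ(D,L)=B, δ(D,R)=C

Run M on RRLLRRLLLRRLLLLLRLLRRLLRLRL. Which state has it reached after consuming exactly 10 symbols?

start at A
read 'R': A → B
read 'R': B → E
read 'L': E → E
read 'L': E → E
read 'R': E → A
read 'R': A → B
read 'L': B → A
read 'L': A → A
read 'L': A → A
read 'R': A → B
After 10 symbols: B.

B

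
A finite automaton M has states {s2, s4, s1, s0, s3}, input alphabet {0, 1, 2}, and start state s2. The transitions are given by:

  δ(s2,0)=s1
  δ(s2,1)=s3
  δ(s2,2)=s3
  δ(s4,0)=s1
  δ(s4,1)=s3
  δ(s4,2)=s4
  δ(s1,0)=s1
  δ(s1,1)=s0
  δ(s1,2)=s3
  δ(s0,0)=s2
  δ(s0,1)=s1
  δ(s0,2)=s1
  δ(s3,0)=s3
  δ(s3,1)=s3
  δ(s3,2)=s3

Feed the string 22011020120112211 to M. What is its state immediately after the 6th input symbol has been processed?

s3

Trace: s2 -2-> s3 -2-> s3 -0-> s3 -1-> s3 -1-> s3 -0-> s3
After 6 symbols: s3.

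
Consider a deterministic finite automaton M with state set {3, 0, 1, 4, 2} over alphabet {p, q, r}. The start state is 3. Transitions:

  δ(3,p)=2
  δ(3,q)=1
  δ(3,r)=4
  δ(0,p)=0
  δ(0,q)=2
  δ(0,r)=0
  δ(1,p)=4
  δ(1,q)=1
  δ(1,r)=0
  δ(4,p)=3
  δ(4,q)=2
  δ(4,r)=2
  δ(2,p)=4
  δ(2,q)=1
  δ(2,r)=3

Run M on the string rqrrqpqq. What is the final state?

1

start at 3
read 'r': 3 → 4
read 'q': 4 → 2
read 'r': 2 → 3
read 'r': 3 → 4
read 'q': 4 → 2
read 'p': 2 → 4
read 'q': 4 → 2
read 'q': 2 → 1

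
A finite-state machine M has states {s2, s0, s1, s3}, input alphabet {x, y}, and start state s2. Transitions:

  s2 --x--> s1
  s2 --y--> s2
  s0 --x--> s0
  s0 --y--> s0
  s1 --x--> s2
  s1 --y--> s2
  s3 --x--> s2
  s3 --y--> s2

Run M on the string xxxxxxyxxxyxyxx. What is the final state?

s2

s2 → s1 → s2 → s1 → s2 → s1 → s2 → s2 → s1 → s2 → s1 → s2 → s1 → s2 → s1 → s2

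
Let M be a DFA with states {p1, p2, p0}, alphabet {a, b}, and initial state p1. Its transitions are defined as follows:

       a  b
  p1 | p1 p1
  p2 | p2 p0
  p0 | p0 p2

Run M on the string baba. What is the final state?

start at p1
read 'b': p1 → p1
read 'a': p1 → p1
read 'b': p1 → p1
read 'a': p1 → p1

p1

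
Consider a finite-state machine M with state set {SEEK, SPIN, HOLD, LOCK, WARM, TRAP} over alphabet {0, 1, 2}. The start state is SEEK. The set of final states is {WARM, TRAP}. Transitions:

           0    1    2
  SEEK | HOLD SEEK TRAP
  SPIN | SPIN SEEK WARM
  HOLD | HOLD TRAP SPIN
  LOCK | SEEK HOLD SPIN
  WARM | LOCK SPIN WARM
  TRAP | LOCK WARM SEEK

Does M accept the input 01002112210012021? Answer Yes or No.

No

start at SEEK
read '0': SEEK → HOLD
read '1': HOLD → TRAP
read '0': TRAP → LOCK
read '0': LOCK → SEEK
read '2': SEEK → TRAP
read '1': TRAP → WARM
read '1': WARM → SPIN
read '2': SPIN → WARM
read '2': WARM → WARM
read '1': WARM → SPIN
read '0': SPIN → SPIN
read '0': SPIN → SPIN
read '1': SPIN → SEEK
read '2': SEEK → TRAP
read '0': TRAP → LOCK
read '2': LOCK → SPIN
read '1': SPIN → SEEK
End state SEEK is not accepting.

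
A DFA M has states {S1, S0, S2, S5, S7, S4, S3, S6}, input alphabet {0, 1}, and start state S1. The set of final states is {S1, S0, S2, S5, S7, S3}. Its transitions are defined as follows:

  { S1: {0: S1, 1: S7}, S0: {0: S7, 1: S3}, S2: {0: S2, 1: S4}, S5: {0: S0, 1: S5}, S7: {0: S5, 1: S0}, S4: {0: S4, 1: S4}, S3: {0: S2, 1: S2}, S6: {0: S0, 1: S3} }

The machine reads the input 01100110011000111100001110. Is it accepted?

No

S1 → S1 → S7 → S0 → S7 → S5 → S5 → S5 → S0 → S7 → S0 → S3 → S2 → S2 → S2 → S4 → S4 → S4 → S4 → S4 → S4 → S4 → S4 → S4 → S4 → S4 → S4
End state S4 is not accepting.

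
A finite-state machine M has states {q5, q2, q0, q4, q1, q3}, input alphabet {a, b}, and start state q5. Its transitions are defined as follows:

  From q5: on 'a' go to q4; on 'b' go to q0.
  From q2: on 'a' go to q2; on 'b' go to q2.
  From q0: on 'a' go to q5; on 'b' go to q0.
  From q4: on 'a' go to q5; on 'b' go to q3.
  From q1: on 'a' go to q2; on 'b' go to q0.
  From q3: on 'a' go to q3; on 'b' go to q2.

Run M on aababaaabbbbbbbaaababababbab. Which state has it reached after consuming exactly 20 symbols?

Trace: q5 -a-> q4 -a-> q5 -b-> q0 -a-> q5 -b-> q0 -a-> q5 -a-> q4 -a-> q5 -b-> q0 -b-> q0 -b-> q0 -b-> q0 -b-> q0 -b-> q0 -b-> q0 -a-> q5 -a-> q4 -a-> q5 -b-> q0 -a-> q5
After 20 symbols: q5.

q5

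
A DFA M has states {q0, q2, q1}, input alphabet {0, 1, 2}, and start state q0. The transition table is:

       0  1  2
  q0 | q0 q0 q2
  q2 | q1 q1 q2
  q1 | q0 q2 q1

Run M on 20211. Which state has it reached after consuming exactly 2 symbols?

q1

q0 → q2 → q1
After 2 symbols: q1.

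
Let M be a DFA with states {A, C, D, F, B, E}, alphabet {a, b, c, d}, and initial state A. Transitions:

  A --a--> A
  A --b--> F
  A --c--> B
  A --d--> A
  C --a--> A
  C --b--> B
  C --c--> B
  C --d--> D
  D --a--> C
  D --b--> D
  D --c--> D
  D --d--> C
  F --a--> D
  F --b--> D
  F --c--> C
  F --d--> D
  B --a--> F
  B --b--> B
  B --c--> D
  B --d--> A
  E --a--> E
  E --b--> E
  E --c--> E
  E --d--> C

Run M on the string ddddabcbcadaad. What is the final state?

start at A
read 'd': A → A
read 'd': A → A
read 'd': A → A
read 'd': A → A
read 'a': A → A
read 'b': A → F
read 'c': F → C
read 'b': C → B
read 'c': B → D
read 'a': D → C
read 'd': C → D
read 'a': D → C
read 'a': C → A
read 'd': A → A

A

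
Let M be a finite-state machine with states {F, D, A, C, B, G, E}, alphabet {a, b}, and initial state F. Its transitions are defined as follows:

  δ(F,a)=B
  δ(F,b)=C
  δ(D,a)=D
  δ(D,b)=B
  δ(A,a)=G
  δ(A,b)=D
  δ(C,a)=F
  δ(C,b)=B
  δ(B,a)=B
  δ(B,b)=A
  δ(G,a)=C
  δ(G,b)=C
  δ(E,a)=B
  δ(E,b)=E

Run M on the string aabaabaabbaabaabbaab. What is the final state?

B

F → B → B → A → G → C → B → B → B → A → D → D → D → B → B → B → A → D → D → D → B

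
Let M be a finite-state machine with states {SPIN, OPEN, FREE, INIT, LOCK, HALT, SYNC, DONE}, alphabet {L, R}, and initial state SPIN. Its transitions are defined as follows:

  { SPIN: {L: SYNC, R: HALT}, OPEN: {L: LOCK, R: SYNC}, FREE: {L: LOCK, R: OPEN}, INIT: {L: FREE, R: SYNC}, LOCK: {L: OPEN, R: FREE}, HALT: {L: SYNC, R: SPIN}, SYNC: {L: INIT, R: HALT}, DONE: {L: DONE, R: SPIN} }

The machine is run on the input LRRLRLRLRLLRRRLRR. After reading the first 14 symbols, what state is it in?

SPIN → SYNC → HALT → SPIN → SYNC → HALT → SYNC → HALT → SYNC → HALT → SYNC → INIT → SYNC → HALT → SPIN
After 14 symbols: SPIN.

SPIN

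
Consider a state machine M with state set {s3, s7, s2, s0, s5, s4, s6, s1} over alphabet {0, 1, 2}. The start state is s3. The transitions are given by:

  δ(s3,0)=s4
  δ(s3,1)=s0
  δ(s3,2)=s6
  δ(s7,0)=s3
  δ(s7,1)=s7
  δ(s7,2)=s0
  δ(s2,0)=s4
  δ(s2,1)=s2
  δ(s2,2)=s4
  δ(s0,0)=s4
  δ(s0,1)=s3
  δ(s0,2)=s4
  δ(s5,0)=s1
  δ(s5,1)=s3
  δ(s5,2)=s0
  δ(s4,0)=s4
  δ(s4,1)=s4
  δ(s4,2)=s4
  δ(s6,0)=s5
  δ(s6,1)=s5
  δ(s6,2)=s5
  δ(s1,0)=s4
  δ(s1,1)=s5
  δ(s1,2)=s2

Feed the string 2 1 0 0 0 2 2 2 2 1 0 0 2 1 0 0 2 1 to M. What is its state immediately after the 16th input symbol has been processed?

s4

Trace: s3 -2-> s6 -1-> s5 -0-> s1 -0-> s4 -0-> s4 -2-> s4 -2-> s4 -2-> s4 -2-> s4 -1-> s4 -0-> s4 -0-> s4 -2-> s4 -1-> s4 -0-> s4 -0-> s4
After 16 symbols: s4.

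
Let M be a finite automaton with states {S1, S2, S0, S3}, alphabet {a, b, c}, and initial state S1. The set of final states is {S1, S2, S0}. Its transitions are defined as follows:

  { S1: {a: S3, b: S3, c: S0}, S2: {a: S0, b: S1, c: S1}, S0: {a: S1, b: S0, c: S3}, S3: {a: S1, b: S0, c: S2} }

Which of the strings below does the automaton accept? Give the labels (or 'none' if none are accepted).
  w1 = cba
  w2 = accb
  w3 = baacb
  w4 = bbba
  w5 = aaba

w1, w3, w4, w5

w1:
  start at S1
  read 'c': S1 → S0
  read 'b': S0 → S0
  read 'a': S0 → S1
  end S1, accepted
w2:
  start at S1
  read 'a': S1 → S3
  read 'c': S3 → S2
  read 'c': S2 → S1
  read 'b': S1 → S3
  end S3, rejected
w3:
  start at S1
  read 'b': S1 → S3
  read 'a': S3 → S1
  read 'a': S1 → S3
  read 'c': S3 → S2
  read 'b': S2 → S1
  end S1, accepted
w4:
  start at S1
  read 'b': S1 → S3
  read 'b': S3 → S0
  read 'b': S0 → S0
  read 'a': S0 → S1
  end S1, accepted
w5:
  start at S1
  read 'a': S1 → S3
  read 'a': S3 → S1
  read 'b': S1 → S3
  read 'a': S3 → S1
  end S1, accepted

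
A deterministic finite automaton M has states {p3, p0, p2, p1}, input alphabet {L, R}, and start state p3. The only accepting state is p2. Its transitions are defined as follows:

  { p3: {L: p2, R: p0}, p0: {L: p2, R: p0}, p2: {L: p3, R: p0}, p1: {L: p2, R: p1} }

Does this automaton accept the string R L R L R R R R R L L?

p3 → p0 → p2 → p0 → p2 → p0 → p0 → p0 → p0 → p0 → p2 → p3
End state p3 is not accepting.

No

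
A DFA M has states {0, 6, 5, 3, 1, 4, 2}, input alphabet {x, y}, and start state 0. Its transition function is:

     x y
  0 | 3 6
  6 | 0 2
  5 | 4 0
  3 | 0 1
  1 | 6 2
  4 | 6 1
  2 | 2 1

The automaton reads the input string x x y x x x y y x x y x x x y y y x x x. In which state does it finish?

3

0 → 3 → 0 → 6 → 0 → 3 → 0 → 6 → 2 → 2 → 2 → 1 → 6 → 0 → 3 → 1 → 2 → 1 → 6 → 0 → 3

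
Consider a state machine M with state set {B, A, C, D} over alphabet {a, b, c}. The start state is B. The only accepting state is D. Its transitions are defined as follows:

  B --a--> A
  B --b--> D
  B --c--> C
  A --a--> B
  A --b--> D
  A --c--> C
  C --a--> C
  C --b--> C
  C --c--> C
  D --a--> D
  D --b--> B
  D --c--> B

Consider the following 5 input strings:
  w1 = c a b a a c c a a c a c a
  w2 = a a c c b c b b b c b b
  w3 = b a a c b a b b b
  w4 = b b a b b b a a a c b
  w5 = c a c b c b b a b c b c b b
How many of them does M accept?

1

w1: B → C → C → C → C → C → C → C → C → C → C → C → C → C  → end C, rejected
w2: B → A → B → C → C → C → C → C → C → C → C → C → C  → end C, rejected
w3: B → D → D → D → B → D → D → B → D → B  → end B, rejected
w4: B → D → B → A → D → B → D → D → D → D → B → D  → end D, accepted
w5: B → C → C → C → C → C → C → C → C → C → C → C → C → C → C  → end C, rejected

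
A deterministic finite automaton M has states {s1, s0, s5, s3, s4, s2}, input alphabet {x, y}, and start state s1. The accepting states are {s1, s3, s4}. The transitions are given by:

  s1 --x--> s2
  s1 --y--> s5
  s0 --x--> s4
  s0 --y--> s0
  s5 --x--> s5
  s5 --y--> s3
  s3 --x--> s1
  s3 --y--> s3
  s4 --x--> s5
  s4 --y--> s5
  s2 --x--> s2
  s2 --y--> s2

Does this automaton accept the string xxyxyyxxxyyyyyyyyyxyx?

start at s1
read 'x': s1 → s2
read 'x': s2 → s2
read 'y': s2 → s2
read 'x': s2 → s2
read 'y': s2 → s2
read 'y': s2 → s2
read 'x': s2 → s2
read 'x': s2 → s2
read 'x': s2 → s2
read 'y': s2 → s2
read 'y': s2 → s2
read 'y': s2 → s2
read 'y': s2 → s2
read 'y': s2 → s2
read 'y': s2 → s2
read 'y': s2 → s2
read 'y': s2 → s2
read 'y': s2 → s2
read 'x': s2 → s2
read 'y': s2 → s2
read 'x': s2 → s2
End state s2 is not accepting.

No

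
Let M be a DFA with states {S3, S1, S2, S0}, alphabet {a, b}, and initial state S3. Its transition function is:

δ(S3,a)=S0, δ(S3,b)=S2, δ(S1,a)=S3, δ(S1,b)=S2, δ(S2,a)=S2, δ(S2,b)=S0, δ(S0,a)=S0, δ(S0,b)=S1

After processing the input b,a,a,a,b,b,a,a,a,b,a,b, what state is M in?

S2

start at S3
read 'b': S3 → S2
read 'a': S2 → S2
read 'a': S2 → S2
read 'a': S2 → S2
read 'b': S2 → S0
read 'b': S0 → S1
read 'a': S1 → S3
read 'a': S3 → S0
read 'a': S0 → S0
read 'b': S0 → S1
read 'a': S1 → S3
read 'b': S3 → S2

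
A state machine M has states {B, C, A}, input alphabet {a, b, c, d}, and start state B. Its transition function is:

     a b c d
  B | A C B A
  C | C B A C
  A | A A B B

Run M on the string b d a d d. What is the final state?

start at B
read 'b': B → C
read 'd': C → C
read 'a': C → C
read 'd': C → C
read 'd': C → C

C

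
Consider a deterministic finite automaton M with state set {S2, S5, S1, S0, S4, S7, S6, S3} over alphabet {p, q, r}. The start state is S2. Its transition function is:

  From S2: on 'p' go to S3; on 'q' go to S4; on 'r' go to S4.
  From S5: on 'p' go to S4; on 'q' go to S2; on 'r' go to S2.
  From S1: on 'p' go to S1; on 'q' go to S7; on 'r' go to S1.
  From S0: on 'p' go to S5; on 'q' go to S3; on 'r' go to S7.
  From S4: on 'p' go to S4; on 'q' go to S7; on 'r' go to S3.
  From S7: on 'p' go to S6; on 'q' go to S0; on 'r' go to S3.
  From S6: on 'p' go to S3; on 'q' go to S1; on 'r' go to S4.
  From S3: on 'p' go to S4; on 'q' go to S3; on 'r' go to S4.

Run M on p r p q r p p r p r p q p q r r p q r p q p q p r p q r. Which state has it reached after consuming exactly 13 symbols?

start at S2
read 'p': S2 → S3
read 'r': S3 → S4
read 'p': S4 → S4
read 'q': S4 → S7
read 'r': S7 → S3
read 'p': S3 → S4
read 'p': S4 → S4
read 'r': S4 → S3
read 'p': S3 → S4
read 'r': S4 → S3
read 'p': S3 → S4
read 'q': S4 → S7
read 'p': S7 → S6
After 13 symbols: S6.

S6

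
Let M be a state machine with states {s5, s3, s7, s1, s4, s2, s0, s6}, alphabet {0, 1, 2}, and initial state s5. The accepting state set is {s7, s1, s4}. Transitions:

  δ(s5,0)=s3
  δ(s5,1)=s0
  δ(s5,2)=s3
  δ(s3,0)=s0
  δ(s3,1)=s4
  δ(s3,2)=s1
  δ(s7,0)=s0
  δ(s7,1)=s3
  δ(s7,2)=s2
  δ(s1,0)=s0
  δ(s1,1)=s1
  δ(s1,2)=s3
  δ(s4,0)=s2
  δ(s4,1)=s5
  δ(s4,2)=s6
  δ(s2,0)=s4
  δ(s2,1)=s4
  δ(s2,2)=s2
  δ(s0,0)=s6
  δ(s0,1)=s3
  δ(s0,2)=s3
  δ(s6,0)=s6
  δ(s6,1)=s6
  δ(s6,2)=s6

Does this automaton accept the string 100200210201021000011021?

Trace: s5 -1-> s0 -0-> s6 -0-> s6 -2-> s6 -0-> s6 -0-> s6 -2-> s6 -1-> s6 -0-> s6 -2-> s6 -0-> s6 -1-> s6 -0-> s6 -2-> s6 -1-> s6 -0-> s6 -0-> s6 -0-> s6 -0-> s6 -1-> s6 -1-> s6 -0-> s6 -2-> s6 -1-> s6
End state s6 is not accepting.

No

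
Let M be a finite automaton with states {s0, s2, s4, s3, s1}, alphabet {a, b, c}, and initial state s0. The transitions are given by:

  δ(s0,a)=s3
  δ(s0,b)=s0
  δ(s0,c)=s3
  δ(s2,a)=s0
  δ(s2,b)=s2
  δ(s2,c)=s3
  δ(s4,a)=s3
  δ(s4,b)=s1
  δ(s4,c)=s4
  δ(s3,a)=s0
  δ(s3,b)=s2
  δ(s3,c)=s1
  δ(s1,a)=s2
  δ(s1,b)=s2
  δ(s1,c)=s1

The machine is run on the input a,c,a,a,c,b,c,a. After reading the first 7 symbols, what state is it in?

start at s0
read 'a': s0 → s3
read 'c': s3 → s1
read 'a': s1 → s2
read 'a': s2 → s0
read 'c': s0 → s3
read 'b': s3 → s2
read 'c': s2 → s3
After 7 symbols: s3.

s3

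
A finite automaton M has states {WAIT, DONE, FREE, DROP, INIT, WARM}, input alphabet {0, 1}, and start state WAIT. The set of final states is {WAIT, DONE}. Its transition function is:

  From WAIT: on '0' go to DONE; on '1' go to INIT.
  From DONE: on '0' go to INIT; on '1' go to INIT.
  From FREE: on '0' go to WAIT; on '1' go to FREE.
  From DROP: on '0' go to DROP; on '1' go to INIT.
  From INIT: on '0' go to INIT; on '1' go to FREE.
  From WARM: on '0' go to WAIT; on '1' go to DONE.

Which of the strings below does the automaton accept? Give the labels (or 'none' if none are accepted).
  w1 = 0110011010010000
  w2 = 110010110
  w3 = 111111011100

w1: Trace: WAIT -0-> DONE -1-> INIT -1-> FREE -0-> WAIT -0-> DONE -1-> INIT -1-> FREE -0-> WAIT -1-> INIT -0-> INIT -0-> INIT -1-> FREE -0-> WAIT -0-> DONE -0-> INIT -0-> INIT  → end INIT, rejected
w2: Trace: WAIT -1-> INIT -1-> FREE -0-> WAIT -0-> DONE -1-> INIT -0-> INIT -1-> FREE -1-> FREE -0-> WAIT  → end WAIT, accepted
w3: Trace: WAIT -1-> INIT -1-> FREE -1-> FREE -1-> FREE -1-> FREE -1-> FREE -0-> WAIT -1-> INIT -1-> FREE -1-> FREE -0-> WAIT -0-> DONE  → end DONE, accepted

w2, w3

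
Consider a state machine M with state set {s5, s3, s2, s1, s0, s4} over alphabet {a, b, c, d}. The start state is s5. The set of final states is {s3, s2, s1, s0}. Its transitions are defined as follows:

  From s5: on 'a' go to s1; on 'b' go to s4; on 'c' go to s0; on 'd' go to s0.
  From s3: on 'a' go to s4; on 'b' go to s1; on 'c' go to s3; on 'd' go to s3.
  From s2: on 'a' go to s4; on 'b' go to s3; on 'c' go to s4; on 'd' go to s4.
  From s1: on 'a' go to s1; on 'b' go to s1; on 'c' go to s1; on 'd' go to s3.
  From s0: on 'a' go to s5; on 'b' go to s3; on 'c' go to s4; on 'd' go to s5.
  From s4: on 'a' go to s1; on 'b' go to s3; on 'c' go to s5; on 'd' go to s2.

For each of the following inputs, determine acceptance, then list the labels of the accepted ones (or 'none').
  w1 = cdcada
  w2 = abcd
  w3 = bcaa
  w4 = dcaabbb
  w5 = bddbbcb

w2, w3, w4, w5

w1: Trace: s5 -c-> s0 -d-> s5 -c-> s0 -a-> s5 -d-> s0 -a-> s5  → end s5, rejected
w2: Trace: s5 -a-> s1 -b-> s1 -c-> s1 -d-> s3  → end s3, accepted
w3: Trace: s5 -b-> s4 -c-> s5 -a-> s1 -a-> s1  → end s1, accepted
w4: Trace: s5 -d-> s0 -c-> s4 -a-> s1 -a-> s1 -b-> s1 -b-> s1 -b-> s1  → end s1, accepted
w5: Trace: s5 -b-> s4 -d-> s2 -d-> s4 -b-> s3 -b-> s1 -c-> s1 -b-> s1  → end s1, accepted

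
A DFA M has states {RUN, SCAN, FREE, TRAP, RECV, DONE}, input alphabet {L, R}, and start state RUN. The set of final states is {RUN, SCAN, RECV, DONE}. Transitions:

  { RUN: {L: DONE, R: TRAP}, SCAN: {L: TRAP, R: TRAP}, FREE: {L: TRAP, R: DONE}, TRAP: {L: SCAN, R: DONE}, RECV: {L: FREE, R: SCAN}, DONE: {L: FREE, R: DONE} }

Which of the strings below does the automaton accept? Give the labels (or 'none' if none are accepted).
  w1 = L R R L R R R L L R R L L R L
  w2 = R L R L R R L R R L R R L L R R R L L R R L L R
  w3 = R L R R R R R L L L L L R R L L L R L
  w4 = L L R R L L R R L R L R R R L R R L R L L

w1: Trace: RUN -L-> DONE -R-> DONE -R-> DONE -L-> FREE -R-> DONE -R-> DONE -R-> DONE -L-> FREE -L-> TRAP -R-> DONE -R-> DONE -L-> FREE -L-> TRAP -R-> DONE -L-> FREE  → end FREE, rejected
w2: Trace: RUN -R-> TRAP -L-> SCAN -R-> TRAP -L-> SCAN -R-> TRAP -R-> DONE -L-> FREE -R-> DONE -R-> DONE -L-> FREE -R-> DONE -R-> DONE -L-> FREE -L-> TRAP -R-> DONE -R-> DONE -R-> DONE -L-> FREE -L-> TRAP -R-> DONE -R-> DONE -L-> FREE -L-> TRAP -R-> DONE  → end DONE, accepted
w3: Trace: RUN -R-> TRAP -L-> SCAN -R-> TRAP -R-> DONE -R-> DONE -R-> DONE -R-> DONE -L-> FREE -L-> TRAP -L-> SCAN -L-> TRAP -L-> SCAN -R-> TRAP -R-> DONE -L-> FREE -L-> TRAP -L-> SCAN -R-> TRAP -L-> SCAN  → end SCAN, accepted
w4: Trace: RUN -L-> DONE -L-> FREE -R-> DONE -R-> DONE -L-> FREE -L-> TRAP -R-> DONE -R-> DONE -L-> FREE -R-> DONE -L-> FREE -R-> DONE -R-> DONE -R-> DONE -L-> FREE -R-> DONE -R-> DONE -L-> FREE -R-> DONE -L-> FREE -L-> TRAP  → end TRAP, rejected

w2, w3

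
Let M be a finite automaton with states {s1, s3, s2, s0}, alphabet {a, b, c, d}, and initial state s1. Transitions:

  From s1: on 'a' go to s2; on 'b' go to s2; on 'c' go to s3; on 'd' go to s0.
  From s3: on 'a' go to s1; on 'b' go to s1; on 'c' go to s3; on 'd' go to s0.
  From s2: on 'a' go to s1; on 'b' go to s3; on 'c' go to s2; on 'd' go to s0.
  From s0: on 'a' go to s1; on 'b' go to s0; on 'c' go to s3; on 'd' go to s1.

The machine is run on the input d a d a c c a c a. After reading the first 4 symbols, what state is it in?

start at s1
read 'd': s1 → s0
read 'a': s0 → s1
read 'd': s1 → s0
read 'a': s0 → s1
After 4 symbols: s1.

s1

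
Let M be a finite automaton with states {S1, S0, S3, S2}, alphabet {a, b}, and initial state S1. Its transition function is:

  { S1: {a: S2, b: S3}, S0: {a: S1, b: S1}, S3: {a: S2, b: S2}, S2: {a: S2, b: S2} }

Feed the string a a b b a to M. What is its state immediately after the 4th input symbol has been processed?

S2

S1 → S2 → S2 → S2 → S2
After 4 symbols: S2.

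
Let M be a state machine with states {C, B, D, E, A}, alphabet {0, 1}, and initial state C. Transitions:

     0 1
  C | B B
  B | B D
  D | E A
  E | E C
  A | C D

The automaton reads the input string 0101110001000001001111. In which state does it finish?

A

C → B → D → E → C → B → D → E → E → E → C → B → B → B → B → B → D → E → E → C → B → D → A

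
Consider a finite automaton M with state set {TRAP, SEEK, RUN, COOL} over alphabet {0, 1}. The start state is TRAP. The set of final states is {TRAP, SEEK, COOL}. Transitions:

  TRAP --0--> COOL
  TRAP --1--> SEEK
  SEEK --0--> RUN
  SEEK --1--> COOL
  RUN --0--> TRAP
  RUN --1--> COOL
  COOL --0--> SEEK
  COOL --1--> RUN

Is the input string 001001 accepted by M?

Trace: TRAP -0-> COOL -0-> SEEK -1-> COOL -0-> SEEK -0-> RUN -1-> COOL
End state COOL is accepting.

Yes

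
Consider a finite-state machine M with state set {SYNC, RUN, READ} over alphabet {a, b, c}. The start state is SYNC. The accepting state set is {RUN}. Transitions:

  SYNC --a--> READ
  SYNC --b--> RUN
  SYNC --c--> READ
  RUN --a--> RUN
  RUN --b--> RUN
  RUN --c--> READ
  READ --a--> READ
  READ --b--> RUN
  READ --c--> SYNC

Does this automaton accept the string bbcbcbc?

start at SYNC
read 'b': SYNC → RUN
read 'b': RUN → RUN
read 'c': RUN → READ
read 'b': READ → RUN
read 'c': RUN → READ
read 'b': READ → RUN
read 'c': RUN → READ
End state READ is not accepting.

No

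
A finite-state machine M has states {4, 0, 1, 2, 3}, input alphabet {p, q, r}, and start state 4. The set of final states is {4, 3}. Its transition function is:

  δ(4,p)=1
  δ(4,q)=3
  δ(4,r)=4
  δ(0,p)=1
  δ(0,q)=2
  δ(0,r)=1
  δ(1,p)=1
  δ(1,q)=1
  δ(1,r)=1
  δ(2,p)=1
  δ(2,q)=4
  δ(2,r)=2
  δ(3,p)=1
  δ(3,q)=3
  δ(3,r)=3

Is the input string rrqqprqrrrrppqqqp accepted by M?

No

start at 4
read 'r': 4 → 4
read 'r': 4 → 4
read 'q': 4 → 3
read 'q': 3 → 3
read 'p': 3 → 1
read 'r': 1 → 1
read 'q': 1 → 1
read 'r': 1 → 1
read 'r': 1 → 1
read 'r': 1 → 1
read 'r': 1 → 1
read 'p': 1 → 1
read 'p': 1 → 1
read 'q': 1 → 1
read 'q': 1 → 1
read 'q': 1 → 1
read 'p': 1 → 1
End state 1 is not accepting.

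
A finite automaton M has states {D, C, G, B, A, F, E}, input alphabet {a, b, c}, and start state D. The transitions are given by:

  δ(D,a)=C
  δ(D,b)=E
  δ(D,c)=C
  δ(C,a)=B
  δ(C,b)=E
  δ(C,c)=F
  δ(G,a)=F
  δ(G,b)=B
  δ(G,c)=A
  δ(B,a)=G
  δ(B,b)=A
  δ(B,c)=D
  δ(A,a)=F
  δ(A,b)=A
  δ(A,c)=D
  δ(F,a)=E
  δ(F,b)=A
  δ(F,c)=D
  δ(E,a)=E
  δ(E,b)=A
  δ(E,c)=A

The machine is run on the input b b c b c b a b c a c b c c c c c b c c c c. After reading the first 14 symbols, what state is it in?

start at D
read 'b': D → E
read 'b': E → A
read 'c': A → D
read 'b': D → E
read 'c': E → A
read 'b': A → A
read 'a': A → F
read 'b': F → A
read 'c': A → D
read 'a': D → C
read 'c': C → F
read 'b': F → A
read 'c': A → D
read 'c': D → C
After 14 symbols: C.

C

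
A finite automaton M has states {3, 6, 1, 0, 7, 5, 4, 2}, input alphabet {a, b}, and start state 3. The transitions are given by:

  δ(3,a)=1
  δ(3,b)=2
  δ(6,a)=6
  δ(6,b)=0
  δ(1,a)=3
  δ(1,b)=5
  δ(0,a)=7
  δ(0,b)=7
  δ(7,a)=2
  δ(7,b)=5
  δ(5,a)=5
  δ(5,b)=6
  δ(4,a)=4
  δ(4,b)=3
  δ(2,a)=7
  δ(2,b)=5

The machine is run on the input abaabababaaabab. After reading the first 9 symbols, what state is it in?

5

Trace: 3 -a-> 1 -b-> 5 -a-> 5 -a-> 5 -b-> 6 -a-> 6 -b-> 0 -a-> 7 -b-> 5
After 9 symbols: 5.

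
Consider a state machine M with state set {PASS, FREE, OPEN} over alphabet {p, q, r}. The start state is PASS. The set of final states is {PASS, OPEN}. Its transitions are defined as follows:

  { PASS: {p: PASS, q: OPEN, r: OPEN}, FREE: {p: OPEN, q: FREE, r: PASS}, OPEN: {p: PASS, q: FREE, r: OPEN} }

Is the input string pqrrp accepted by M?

Yes

PASS → PASS → OPEN → OPEN → OPEN → PASS
End state PASS is accepting.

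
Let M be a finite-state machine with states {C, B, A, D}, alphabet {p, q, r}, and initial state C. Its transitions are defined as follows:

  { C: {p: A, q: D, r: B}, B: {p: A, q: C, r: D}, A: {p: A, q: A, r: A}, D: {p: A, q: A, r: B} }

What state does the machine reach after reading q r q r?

B

C → D → B → C → B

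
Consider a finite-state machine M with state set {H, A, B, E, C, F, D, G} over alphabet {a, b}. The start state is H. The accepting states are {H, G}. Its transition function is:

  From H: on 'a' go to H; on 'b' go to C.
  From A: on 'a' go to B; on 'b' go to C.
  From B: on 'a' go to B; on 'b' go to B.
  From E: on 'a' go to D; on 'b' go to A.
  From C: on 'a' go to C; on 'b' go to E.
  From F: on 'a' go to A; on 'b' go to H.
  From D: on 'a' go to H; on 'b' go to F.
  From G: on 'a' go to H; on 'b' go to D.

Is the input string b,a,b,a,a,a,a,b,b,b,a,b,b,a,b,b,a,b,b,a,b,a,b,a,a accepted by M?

No

H → C → C → E → D → H → H → H → C → E → A → B → B → B → B → B → B → B → B → B → B → B → B → B → B → B
End state B is not accepting.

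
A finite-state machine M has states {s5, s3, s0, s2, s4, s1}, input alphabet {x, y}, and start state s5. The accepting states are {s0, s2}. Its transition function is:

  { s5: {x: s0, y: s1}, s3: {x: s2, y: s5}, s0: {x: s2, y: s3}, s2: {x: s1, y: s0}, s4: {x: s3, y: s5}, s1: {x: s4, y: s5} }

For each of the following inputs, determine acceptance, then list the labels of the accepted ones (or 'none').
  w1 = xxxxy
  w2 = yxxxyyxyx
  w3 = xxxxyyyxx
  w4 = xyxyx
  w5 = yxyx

w1: Trace: s5 -x-> s0 -x-> s2 -x-> s1 -x-> s4 -y-> s5  → end s5, rejected
w2: Trace: s5 -y-> s1 -x-> s4 -x-> s3 -x-> s2 -y-> s0 -y-> s3 -x-> s2 -y-> s0 -x-> s2  → end s2, accepted
w3: Trace: s5 -x-> s0 -x-> s2 -x-> s1 -x-> s4 -y-> s5 -y-> s1 -y-> s5 -x-> s0 -x-> s2  → end s2, accepted
w4: Trace: s5 -x-> s0 -y-> s3 -x-> s2 -y-> s0 -x-> s2  → end s2, accepted
w5: Trace: s5 -y-> s1 -x-> s4 -y-> s5 -x-> s0  → end s0, accepted

w2, w3, w4, w5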